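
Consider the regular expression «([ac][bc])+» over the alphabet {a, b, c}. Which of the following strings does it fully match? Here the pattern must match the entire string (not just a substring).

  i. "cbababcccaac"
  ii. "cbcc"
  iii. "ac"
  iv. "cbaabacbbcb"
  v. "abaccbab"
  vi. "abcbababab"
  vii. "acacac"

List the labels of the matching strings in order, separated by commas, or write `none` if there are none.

i → no match
ii → match
iii → match
iv → no match
v → match
vi → match
vii → match

ii, iii, v, vi, vii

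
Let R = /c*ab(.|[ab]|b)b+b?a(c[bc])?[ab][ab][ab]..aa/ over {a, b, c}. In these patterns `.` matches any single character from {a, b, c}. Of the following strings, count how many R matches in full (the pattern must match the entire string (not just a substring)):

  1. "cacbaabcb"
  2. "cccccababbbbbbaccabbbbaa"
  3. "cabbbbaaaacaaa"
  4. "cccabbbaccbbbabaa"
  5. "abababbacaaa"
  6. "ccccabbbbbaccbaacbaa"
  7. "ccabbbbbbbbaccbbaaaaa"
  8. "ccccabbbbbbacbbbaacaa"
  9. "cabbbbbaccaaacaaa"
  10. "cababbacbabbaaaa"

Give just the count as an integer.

9

1 → no match — must end with "aa"
2 → match
3 → match
4 → match
5 → match
6 → match
7 → match
8 → match
9 → match
10 → match
Total matched: 9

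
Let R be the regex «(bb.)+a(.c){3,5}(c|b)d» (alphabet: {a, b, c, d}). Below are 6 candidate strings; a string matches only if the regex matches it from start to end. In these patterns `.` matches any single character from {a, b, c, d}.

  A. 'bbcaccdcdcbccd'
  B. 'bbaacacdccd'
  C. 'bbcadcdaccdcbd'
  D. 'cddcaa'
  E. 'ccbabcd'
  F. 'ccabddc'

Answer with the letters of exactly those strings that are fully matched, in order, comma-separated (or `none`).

A → match
B → no match
C → no match
D → no match — must start with 'bb'
E → no match — must start with 'bb'
F → no match — must start with 'bb'

A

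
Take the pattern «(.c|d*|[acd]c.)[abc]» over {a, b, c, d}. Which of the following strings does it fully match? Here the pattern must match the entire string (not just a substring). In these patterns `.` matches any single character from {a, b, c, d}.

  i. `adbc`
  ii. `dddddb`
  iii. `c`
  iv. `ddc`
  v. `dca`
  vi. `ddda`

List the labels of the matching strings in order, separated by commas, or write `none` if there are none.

i → no match
ii → match
iii → match
iv → match
v → match
vi → match

ii, iii, iv, v, vi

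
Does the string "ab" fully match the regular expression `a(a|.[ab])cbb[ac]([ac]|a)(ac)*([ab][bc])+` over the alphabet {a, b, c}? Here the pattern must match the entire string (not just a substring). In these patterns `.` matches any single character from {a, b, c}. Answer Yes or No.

No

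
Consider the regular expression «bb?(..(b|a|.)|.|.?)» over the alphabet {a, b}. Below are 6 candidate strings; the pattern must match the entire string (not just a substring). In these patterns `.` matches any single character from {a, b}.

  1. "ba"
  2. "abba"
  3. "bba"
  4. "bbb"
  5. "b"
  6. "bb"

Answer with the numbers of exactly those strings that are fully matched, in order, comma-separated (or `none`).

1 → match
2 → no match — must start with "b"
3 → match
4 → match
5 → match
6 → match

1, 3, 4, 5, 6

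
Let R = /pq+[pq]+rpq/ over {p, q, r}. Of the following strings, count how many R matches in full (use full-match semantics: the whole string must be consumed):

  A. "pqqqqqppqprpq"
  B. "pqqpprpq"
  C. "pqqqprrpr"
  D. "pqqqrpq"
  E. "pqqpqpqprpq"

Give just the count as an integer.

4

A → match
B → match
C → no match — must end with "rpq"
D → match
E → match
Total matched: 4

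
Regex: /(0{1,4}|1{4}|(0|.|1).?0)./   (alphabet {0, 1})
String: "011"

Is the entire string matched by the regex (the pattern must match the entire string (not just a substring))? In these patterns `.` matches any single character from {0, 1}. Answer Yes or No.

No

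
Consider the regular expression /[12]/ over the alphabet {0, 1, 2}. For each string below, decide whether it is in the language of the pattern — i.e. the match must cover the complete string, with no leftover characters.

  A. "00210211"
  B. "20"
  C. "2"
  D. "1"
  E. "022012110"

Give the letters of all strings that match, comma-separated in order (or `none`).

C, D

A → no match
B → no match
C → match
D → match
E → no match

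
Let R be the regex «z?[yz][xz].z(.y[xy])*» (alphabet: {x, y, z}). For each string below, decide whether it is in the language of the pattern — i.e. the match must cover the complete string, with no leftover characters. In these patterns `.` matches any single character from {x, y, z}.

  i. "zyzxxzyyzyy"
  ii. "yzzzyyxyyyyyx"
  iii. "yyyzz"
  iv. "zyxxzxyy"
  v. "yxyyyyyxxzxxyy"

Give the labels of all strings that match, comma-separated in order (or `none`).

i → no match
ii → match
iii → no match
iv → match
v → no match

ii, iv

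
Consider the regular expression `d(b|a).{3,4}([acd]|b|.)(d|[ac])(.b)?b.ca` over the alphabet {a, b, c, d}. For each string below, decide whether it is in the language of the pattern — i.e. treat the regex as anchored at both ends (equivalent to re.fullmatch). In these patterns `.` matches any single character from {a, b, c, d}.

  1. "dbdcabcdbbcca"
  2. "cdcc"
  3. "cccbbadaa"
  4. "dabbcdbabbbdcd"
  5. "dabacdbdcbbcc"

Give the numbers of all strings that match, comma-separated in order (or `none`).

1 → match
2. "cdcc" → no match — must start with "d"
3. "cccbbadaa" → no match — must start with "d"
4 → no match — must end with "ca"
5 → no match — must end with "ca"

1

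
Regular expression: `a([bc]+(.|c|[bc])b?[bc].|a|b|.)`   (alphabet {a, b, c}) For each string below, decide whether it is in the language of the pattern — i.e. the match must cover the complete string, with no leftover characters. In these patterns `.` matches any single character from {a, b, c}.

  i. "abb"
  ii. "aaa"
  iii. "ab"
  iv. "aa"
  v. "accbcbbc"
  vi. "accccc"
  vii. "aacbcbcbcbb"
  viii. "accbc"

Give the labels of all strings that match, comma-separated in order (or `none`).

iii, iv, v, vi, viii

i. "abb" → no match
ii. "aaa" → no match
iii. "ab" → match
iv. "aa" → match
v. "accbcbbc" → match
vi. "accccc" → match
vii. "aacbcbcbcbb" → no match
viii. "accbc" → match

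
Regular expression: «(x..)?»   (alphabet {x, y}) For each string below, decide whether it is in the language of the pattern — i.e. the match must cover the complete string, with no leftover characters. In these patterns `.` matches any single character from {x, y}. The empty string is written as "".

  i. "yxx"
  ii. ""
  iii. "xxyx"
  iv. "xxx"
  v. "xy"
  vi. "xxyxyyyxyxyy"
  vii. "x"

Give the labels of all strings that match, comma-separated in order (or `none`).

ii, iv

i → no match
ii → match
iii → no match
iv → match
v → no match
vi → no match
vii → no match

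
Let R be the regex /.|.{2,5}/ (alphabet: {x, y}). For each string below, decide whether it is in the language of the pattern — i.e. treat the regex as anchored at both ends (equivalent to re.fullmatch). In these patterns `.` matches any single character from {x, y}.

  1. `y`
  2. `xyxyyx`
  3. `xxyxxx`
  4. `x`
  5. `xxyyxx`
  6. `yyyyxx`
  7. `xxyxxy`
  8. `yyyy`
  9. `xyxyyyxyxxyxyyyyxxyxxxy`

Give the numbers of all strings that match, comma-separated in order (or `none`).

1 → match
2 → no match
3 → no match
4 → match
5 → no match
6 → no match
7 → no match
8 → match
9 → no match

1, 4, 8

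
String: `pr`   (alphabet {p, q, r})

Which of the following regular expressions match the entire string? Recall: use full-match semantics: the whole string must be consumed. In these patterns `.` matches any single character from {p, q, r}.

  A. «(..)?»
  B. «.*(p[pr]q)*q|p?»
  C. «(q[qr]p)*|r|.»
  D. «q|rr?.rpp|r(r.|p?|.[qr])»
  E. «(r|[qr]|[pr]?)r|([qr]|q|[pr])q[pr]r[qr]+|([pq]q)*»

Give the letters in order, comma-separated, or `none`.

A, E

A → match
B → no match
C → no match
D → no match
E → match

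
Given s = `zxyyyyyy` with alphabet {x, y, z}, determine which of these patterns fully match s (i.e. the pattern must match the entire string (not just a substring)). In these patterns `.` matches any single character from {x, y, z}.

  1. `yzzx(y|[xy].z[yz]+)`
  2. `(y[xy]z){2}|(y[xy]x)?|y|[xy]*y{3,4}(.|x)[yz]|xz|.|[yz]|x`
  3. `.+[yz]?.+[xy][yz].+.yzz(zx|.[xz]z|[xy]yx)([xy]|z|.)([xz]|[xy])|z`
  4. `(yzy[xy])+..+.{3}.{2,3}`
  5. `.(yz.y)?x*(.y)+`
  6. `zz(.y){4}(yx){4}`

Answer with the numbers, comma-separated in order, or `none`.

1 → no match — must start with `yzzx`
2 → no match
3 → no match
4 → no match — must start with `yzy`
5 → match
6 → no match — must start with `zz`

5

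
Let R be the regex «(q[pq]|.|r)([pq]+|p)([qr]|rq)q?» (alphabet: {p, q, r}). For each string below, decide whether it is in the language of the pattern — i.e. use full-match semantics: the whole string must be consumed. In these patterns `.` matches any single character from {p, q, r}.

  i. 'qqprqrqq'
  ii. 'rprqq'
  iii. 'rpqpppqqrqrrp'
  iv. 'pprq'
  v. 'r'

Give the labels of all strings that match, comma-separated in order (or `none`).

i → no match
ii → match
iii → no match
iv → match
v → no match

ii, iv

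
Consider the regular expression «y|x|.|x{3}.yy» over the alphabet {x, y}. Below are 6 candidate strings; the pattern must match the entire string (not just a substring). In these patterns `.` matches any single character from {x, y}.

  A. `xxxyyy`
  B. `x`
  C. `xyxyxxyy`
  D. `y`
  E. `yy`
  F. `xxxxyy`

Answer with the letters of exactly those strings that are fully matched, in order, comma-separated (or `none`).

A. `xxxyyy` → match
B. `x` → match
C. `xyxyxxyy` → no match
D. `y` → match
E. `yy` → no match
F. `xxxxyy` → match

A, B, D, F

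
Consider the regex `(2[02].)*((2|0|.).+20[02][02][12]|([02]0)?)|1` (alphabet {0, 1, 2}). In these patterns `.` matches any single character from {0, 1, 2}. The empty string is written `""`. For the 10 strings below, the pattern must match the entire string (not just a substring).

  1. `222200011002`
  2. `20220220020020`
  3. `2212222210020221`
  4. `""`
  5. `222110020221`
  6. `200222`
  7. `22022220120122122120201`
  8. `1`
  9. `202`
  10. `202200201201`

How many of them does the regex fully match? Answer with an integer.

1 → no match
2 → match
3 → match
4 → match
5 → match
6 → match
7 → match
8 → match
9 → match
10 → match
Total matched: 9

9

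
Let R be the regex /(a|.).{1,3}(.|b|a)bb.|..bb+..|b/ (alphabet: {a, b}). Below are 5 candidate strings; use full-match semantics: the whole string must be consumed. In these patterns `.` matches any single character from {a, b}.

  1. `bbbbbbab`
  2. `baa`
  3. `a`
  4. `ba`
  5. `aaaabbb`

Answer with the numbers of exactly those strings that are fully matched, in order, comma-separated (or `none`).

1, 5

1 → match
2 → no match
3 → no match
4 → no match
5 → match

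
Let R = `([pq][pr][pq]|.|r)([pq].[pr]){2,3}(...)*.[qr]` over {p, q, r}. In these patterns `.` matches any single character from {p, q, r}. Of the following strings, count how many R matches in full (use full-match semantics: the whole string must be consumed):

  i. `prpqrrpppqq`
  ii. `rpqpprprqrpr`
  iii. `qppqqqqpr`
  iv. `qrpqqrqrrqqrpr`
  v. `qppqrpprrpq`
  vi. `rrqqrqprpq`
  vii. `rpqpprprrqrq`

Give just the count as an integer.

5

i → match
ii → match
iii → no match
iv → match
v → match
vi → no match
vii → match
Total matched: 5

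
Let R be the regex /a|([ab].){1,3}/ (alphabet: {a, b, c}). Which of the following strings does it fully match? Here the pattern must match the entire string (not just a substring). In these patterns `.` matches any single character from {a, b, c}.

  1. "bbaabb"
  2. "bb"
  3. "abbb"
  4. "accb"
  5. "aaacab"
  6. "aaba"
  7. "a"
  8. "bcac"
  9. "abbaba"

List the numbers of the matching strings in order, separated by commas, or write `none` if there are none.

1 → match
2 → match
3 → match
4 → no match
5 → match
6 → match
7 → match
8 → match
9 → match

1, 2, 3, 5, 6, 7, 8, 9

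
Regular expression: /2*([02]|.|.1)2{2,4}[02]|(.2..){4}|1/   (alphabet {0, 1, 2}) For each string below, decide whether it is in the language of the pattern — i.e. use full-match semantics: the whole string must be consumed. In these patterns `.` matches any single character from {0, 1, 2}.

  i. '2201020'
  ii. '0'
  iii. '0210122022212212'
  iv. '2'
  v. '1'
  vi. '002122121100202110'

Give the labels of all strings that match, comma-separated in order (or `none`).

i → no match
ii → no match
iii → match
iv → no match
v → match
vi → no match

iii, v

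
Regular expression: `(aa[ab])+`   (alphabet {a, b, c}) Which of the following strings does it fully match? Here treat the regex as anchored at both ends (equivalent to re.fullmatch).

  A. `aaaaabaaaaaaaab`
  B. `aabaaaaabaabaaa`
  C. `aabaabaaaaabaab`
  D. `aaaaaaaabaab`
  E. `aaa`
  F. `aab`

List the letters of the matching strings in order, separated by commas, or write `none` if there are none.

A → match
B → match
C → match
D → match
E → match
F → match

A, B, C, D, E, F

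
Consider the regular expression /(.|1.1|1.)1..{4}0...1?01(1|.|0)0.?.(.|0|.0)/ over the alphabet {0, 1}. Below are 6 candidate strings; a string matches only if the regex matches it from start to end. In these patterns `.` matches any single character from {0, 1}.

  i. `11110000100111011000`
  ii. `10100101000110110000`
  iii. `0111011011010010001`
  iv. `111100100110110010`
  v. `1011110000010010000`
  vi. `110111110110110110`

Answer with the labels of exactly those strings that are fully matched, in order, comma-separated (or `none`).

i → match
ii → match
iii → no match
iv → match
v → match
vi → no match

i, ii, iv, v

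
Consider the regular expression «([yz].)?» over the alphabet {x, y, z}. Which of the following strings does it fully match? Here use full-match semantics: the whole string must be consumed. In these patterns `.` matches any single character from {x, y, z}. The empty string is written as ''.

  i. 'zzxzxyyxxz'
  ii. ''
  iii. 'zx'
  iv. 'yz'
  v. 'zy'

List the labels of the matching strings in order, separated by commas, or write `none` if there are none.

ii, iii, iv, v

i → no match
ii → match
iii → match
iv → match
v → match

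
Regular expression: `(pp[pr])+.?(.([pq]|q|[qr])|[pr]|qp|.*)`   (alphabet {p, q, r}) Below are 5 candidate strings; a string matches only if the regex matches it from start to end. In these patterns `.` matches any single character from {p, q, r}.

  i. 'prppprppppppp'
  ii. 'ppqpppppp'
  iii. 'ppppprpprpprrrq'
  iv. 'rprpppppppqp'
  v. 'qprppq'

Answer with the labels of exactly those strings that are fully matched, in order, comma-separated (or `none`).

iii

i → no match — must start with 'pp'
ii → no match
iii → match
iv → no match — must start with 'pp'
v → no match — must start with 'pp'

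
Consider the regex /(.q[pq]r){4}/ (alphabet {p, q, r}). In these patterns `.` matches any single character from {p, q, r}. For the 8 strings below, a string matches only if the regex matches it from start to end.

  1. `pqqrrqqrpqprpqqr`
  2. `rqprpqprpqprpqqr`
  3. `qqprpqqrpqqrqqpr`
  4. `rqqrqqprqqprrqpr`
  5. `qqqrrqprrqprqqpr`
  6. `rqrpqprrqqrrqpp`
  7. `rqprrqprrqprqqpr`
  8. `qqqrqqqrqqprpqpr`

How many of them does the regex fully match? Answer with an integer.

7

1 → match
2 → match
3 → match
4 → match
5 → match
6 → no match — must end with `r`
7 → match
8 → match
Total matched: 7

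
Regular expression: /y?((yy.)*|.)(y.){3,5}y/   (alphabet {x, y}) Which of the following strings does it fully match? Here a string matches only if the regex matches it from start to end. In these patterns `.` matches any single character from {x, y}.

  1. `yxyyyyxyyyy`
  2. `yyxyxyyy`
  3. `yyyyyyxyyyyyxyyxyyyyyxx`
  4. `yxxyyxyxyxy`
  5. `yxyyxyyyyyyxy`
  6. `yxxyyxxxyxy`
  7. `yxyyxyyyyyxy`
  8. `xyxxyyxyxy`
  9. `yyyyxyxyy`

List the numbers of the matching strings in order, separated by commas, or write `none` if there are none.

2

1 → no match
2 → match
3 → no match — must end with `y`
4 → no match
5 → no match
6 → no match
7 → no match
8 → no match
9 → no match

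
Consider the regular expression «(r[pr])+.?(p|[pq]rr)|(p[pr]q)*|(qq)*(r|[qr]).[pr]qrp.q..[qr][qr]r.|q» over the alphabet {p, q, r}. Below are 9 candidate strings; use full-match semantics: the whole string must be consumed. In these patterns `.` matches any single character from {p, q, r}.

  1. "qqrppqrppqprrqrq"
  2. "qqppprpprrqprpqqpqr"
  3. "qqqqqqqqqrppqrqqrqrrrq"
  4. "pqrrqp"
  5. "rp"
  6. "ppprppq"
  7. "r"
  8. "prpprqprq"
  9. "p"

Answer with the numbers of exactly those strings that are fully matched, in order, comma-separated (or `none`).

1 → match
2 → no match
3 → no match
4 → no match
5 → no match
6 → no match
7 → no match
8 → no match
9 → no match

1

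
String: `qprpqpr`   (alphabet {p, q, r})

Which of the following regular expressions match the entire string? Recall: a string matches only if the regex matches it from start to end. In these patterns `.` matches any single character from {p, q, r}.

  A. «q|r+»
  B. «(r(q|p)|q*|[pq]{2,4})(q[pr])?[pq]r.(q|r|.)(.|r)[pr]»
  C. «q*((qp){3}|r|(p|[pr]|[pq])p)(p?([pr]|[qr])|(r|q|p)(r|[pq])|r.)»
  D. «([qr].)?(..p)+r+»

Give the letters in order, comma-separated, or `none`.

A → no match
B → match
C → no match
D → no match

B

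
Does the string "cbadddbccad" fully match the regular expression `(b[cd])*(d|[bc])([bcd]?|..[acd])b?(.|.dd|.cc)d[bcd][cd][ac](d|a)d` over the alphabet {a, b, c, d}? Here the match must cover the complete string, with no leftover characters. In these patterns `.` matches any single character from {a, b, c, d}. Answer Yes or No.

Yes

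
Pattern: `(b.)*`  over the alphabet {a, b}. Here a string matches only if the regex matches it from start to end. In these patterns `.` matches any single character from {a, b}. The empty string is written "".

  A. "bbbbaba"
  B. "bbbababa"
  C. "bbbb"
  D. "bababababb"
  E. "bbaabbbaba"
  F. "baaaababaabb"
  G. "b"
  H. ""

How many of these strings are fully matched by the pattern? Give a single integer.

4

A → no match
B → match
C → match
D → match
E → no match
F → no match
G → no match
H → match
Total matched: 4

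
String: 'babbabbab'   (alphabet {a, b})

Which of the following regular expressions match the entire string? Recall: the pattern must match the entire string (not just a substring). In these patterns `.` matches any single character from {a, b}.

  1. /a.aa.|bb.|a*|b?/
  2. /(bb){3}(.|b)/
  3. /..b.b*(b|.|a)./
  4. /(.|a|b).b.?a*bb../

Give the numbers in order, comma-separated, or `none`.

4

1 → no match
2 → no match — must start with 'bb'
3 → no match
4 → match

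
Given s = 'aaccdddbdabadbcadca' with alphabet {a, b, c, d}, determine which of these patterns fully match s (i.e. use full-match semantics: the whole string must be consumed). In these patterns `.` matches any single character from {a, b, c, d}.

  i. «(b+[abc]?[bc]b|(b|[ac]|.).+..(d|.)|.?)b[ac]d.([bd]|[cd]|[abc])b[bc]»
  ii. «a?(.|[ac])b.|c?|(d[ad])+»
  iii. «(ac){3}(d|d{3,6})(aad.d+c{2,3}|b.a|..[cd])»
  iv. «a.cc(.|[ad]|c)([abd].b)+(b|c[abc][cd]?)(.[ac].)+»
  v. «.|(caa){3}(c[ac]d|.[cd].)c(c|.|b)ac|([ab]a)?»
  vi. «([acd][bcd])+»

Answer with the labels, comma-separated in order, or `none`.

i → no match
ii → no match
iii → no match — must start with 'ac'
iv → match
v → no match
vi → no match

iv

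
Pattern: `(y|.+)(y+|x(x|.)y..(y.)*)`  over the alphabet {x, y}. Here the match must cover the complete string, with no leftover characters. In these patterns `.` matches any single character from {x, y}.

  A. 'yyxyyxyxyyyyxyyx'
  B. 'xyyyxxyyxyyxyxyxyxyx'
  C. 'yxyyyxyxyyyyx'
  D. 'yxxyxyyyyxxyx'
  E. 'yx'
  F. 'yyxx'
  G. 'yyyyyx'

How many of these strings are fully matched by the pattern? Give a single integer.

1

A → no match
B → match
C → no match
D → no match
E. 'yx' → no match
F. 'yyxx' → no match
G. 'yyyyyx' → no match
Total matched: 1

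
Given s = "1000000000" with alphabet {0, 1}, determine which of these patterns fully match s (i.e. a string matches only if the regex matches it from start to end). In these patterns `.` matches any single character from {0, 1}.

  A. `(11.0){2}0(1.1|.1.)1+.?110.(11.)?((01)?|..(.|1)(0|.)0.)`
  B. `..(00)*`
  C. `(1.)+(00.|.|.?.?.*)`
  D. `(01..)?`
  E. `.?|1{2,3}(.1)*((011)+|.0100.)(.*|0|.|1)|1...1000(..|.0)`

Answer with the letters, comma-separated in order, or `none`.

B, C

A → no match — must start with "11"
B → match
C → match
D → no match
E → no match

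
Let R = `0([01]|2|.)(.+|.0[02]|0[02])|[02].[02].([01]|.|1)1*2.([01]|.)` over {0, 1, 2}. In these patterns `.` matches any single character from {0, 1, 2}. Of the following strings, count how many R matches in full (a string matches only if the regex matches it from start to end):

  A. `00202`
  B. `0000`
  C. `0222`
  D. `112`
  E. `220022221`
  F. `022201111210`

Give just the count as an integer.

A → match
B → match
C → match
D → no match
E → no match
F → match
Total matched: 4

4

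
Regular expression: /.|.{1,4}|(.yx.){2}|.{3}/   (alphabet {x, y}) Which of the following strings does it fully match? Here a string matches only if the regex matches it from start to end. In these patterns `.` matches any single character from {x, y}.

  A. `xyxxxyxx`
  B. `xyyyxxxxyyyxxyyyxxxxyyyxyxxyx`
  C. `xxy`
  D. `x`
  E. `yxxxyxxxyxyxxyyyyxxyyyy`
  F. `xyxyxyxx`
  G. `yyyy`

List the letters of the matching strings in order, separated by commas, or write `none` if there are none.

A → match
B → no match
C → match
D → match
E → no match
F → match
G → match

A, C, D, F, G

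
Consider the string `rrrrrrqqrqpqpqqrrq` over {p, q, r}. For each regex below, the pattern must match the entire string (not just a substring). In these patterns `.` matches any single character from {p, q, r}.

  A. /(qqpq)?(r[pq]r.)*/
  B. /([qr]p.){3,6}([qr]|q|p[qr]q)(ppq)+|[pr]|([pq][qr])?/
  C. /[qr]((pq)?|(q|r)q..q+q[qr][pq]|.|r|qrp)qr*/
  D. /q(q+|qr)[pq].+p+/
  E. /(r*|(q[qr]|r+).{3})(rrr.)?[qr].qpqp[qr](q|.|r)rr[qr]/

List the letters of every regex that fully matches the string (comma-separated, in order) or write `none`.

A → no match
B → no match
C → no match
D → no match — must start with `q`
E → match

E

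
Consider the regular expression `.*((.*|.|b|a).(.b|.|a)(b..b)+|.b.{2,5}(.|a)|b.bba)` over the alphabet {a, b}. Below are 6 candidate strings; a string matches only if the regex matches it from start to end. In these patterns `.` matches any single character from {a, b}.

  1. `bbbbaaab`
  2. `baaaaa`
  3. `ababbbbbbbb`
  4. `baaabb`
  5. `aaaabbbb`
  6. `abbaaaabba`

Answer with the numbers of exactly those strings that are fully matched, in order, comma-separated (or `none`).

1, 3, 5

1 → match
2 → no match
3 → match
4 → no match
5 → match
6 → no match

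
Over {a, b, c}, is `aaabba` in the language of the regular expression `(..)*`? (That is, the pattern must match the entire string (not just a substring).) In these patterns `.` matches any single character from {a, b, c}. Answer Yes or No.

Yes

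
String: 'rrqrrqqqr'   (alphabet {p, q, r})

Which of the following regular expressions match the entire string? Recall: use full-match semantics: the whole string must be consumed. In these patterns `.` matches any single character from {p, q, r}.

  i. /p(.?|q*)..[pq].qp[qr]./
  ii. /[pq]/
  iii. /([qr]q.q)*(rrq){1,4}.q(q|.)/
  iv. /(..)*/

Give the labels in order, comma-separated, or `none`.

iii

i → no match — must start with 'p'
ii → no match
iii → match
iv → no match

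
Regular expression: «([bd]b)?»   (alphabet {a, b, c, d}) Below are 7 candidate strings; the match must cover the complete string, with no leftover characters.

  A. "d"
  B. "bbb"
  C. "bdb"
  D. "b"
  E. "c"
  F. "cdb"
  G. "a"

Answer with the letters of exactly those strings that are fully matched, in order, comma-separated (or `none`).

A. "d" → no match
B. "bbb" → no match
C. "bdb" → no match
D. "b" → no match
E. "c" → no match
F. "cdb" → no match
G. "a" → no match

none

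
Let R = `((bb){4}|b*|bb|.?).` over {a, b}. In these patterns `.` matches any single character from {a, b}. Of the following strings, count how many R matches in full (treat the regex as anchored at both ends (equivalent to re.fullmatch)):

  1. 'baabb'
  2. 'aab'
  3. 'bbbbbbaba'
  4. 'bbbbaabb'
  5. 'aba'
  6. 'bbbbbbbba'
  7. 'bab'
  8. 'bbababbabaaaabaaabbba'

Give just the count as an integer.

1

1. 'baabb' → no match
2. 'aab' → no match
3. 'bbbbbbaba' → no match
4. 'bbbbaabb' → no match
5. 'aba' → no match
6. 'bbbbbbbba' → match
7. 'bab' → no match
8 → no match
Total matched: 1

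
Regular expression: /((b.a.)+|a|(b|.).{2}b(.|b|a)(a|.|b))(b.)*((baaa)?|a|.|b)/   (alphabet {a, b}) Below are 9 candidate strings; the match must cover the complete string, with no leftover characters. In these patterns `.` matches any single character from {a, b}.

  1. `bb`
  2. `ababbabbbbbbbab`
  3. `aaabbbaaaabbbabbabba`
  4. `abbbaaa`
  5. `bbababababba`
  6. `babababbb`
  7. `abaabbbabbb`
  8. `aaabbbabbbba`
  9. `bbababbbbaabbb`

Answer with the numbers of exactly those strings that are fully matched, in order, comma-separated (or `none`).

2, 4

1 → no match
2 → match
3 → no match
4 → match
5 → no match
6 → no match
7 → no match
8 → no match
9 → no match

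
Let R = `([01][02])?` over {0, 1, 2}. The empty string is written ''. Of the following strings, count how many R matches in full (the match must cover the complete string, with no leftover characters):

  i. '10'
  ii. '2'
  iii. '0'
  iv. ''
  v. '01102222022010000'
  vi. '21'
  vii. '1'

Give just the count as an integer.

2

i. '10' → match
ii. '2' → no match
iii. '0' → no match
iv. '' → match
v → no match
vi. '21' → no match
vii. '1' → no match
Total matched: 2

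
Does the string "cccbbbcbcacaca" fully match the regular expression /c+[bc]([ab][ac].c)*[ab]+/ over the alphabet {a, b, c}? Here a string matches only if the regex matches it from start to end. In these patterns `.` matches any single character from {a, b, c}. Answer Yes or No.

No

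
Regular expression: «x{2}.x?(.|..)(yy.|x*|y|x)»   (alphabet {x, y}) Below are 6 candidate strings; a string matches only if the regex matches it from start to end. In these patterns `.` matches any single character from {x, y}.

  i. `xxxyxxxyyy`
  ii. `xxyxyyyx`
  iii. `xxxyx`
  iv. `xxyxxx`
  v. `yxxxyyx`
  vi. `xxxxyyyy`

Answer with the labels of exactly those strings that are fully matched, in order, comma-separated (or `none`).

i → no match
ii → match
iii → match
iv → match
v → no match — must start with `x`
vi → match

ii, iii, iv, vi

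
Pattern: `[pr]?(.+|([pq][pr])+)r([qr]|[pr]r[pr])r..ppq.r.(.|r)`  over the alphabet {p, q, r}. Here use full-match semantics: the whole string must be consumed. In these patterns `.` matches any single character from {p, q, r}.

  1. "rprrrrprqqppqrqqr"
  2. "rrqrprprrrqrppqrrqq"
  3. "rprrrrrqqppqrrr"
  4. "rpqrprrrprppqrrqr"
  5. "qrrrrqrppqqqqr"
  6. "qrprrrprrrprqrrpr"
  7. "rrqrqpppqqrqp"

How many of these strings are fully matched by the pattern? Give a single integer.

1 → no match
2 → match
3 → no match
4 → match
5 → no match
6 → no match
7 → match
Total matched: 3

3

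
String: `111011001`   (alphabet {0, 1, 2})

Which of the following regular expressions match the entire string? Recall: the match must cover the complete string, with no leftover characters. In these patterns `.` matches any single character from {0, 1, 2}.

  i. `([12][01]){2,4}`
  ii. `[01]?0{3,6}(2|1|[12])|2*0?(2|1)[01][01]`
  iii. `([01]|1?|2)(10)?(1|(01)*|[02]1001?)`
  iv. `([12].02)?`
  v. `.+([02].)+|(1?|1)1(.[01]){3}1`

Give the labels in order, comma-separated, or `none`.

v

i → no match
ii → no match
iii → no match
iv → no match
v → match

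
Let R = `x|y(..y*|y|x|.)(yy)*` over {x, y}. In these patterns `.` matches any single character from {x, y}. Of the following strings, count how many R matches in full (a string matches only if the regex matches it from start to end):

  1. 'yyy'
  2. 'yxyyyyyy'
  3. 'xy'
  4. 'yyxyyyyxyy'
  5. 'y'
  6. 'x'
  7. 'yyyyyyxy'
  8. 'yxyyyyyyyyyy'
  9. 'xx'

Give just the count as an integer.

1 → match
2 → match
3 → no match
4 → no match
5 → no match
6 → match
7 → no match
8 → match
9 → no match
Total matched: 4

4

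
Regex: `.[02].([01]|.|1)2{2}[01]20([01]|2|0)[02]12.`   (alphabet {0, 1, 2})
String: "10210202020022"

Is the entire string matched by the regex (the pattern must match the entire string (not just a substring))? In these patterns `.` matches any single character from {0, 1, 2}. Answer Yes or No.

No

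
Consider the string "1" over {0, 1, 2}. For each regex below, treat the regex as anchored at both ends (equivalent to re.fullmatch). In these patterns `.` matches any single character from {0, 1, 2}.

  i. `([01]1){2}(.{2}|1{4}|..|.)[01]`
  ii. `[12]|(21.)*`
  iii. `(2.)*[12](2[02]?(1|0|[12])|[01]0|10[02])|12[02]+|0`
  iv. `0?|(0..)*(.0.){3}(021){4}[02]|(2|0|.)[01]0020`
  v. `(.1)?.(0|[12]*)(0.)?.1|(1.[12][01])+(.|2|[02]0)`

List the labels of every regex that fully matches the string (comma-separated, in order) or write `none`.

ii

i → no match
ii → match
iii → no match
iv → no match
v → no match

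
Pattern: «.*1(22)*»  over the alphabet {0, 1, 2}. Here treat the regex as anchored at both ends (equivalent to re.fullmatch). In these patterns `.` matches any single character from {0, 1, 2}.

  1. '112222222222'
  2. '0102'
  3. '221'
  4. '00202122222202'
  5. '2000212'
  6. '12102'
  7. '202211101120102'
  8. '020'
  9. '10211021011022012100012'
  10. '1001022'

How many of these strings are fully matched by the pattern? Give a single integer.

1 → match
2 → no match
3 → match
4 → no match
5 → no match
6 → no match
7 → no match
8 → no match
9 → no match
10 → no match
Total matched: 2

2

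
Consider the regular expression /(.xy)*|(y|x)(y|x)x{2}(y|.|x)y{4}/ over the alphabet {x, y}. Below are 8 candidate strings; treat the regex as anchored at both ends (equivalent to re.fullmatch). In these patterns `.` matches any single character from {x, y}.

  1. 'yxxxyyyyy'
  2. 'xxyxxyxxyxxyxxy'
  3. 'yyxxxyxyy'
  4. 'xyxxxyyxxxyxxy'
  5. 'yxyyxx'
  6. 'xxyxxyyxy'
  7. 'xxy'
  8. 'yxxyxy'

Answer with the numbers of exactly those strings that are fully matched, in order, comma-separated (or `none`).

1. 'yxxxyyyyy' → match
2 → match
3. 'yyxxxyxyy' → no match
4 → no match
5. 'yxyyxx' → no match
6. 'xxyxxyyxy' → match
7. 'xxy' → match
8. 'yxxyxy' → no match

1, 2, 6, 7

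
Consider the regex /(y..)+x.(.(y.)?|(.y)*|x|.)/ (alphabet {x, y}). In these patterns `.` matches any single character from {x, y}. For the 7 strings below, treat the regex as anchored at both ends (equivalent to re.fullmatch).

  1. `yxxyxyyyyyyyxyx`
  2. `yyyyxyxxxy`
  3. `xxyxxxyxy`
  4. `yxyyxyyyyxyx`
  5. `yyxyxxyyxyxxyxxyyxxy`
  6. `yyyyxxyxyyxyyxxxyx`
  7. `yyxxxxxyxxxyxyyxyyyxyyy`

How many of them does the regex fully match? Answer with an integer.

1 → match
2 → match
3 → no match — must start with `y`
4 → match
5 → match
6 → match
7 → no match
Total matched: 5

5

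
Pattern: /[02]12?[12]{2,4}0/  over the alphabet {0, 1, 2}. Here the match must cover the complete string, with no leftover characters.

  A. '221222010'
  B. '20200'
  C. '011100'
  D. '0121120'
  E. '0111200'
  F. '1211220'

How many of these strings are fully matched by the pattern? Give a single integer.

A → no match
B → no match
C → no match
D → match
E → no match
F → no match
Total matched: 1

1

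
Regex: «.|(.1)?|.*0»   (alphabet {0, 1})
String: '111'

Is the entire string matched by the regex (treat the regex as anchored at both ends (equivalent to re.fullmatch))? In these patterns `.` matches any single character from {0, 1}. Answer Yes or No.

No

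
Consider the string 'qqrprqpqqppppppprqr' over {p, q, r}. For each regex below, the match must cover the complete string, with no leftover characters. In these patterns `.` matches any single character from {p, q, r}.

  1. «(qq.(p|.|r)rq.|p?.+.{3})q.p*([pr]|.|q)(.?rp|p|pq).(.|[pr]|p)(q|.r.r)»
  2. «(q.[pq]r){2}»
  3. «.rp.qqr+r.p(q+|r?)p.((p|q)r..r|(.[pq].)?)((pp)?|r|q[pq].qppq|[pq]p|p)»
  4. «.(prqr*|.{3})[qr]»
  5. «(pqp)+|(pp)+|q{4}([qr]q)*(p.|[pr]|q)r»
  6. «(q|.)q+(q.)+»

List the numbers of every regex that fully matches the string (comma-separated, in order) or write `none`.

1 → match
2 → no match
3 → no match
4 → no match
5 → no match
6 → no match

1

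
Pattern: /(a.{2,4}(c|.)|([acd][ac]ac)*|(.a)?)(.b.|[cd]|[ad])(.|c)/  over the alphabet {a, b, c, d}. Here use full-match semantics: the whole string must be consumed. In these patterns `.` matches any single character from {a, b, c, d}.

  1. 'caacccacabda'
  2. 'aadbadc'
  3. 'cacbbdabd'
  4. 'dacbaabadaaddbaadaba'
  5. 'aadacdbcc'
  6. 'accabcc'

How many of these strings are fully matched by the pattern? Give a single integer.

4

1 → match
2 → match
3 → no match
4 → no match
5 → match
6 → match
Total matched: 4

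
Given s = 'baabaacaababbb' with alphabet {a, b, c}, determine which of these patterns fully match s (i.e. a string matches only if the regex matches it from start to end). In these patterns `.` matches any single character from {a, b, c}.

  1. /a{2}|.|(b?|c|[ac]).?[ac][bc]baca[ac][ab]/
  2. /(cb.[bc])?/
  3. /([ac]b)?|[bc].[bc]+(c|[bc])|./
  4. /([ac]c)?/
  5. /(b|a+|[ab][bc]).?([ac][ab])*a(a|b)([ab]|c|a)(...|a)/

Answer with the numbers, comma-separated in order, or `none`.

5

1 → no match
2 → no match
3 → no match
4 → no match
5 → match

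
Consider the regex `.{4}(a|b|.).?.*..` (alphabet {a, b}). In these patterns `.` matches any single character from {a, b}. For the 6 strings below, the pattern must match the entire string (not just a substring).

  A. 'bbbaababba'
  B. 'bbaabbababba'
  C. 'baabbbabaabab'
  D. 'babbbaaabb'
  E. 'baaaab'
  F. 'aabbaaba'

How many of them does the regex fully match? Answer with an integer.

5

A. 'bbbaababba' → match
B. 'bbaabbababba' → match
C → match
D. 'babbbaaabb' → match
E. 'baaaab' → no match
F. 'aabbaaba' → match
Total matched: 5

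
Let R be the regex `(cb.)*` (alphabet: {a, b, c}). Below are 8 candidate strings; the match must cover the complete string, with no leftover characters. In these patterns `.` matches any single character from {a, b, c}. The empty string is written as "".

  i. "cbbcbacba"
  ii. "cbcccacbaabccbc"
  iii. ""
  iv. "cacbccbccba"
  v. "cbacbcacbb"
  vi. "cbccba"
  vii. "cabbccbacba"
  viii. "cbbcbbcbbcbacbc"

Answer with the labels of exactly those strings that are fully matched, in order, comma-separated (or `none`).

i, iii, vi, viii

i → match
ii → no match
iii → match
iv → no match
v → no match
vi → match
vii → no match
viii → match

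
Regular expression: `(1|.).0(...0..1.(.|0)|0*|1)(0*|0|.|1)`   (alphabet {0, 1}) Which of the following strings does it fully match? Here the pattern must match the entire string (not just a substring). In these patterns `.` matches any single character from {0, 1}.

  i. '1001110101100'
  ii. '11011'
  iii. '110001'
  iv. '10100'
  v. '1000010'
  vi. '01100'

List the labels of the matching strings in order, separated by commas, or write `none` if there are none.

i → match
ii → match
iii → match
iv → no match
v → no match
vi → no match

i, ii, iii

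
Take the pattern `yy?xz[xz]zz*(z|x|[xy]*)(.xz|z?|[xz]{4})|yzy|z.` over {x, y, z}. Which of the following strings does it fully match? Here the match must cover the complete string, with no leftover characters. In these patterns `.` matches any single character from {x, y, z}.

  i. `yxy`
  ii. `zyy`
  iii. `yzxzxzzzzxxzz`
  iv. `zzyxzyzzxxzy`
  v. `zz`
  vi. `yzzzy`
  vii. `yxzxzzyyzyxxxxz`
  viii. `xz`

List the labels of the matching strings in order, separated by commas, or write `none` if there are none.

v

i → no match
ii → no match
iii → no match
iv → no match
v → match
vi → no match
vii → no match
viii → no match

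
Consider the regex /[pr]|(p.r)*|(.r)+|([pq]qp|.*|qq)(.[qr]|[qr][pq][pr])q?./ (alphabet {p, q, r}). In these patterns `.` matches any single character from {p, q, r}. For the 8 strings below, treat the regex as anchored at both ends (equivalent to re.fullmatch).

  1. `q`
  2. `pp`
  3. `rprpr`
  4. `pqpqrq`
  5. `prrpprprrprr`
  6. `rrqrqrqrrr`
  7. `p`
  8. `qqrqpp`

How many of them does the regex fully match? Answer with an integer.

5

1. `q` → no match
2. `pp` → no match
3. `rprpr` → no match
4. `pqpqrq` → match
5. `prrpprprrprr` → match
6. `rrqrqrqrrr` → match
7. `p` → match
8. `qqrqpp` → match
Total matched: 5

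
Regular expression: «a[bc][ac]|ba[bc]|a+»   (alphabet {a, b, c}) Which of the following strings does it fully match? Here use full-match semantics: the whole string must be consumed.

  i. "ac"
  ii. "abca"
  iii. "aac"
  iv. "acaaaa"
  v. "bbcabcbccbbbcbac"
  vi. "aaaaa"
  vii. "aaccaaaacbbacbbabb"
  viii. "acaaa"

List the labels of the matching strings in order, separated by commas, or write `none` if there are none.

vi

i → no match
ii → no match
iii → no match
iv → no match
v → no match
vi → match
vii → no match
viii → no match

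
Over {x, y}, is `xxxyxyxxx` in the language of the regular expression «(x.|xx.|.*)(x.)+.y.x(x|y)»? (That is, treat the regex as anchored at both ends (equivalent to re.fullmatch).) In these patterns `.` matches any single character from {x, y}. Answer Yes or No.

Yes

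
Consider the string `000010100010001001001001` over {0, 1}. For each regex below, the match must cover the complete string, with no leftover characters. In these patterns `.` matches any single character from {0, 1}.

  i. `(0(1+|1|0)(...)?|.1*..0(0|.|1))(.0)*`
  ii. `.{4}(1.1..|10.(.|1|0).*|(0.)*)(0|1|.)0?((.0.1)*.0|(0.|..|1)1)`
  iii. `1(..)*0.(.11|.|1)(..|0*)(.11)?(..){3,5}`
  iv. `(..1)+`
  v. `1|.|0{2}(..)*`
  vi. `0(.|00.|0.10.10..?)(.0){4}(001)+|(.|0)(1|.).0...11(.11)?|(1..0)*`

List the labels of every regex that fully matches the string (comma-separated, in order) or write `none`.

i → no match
ii → match
iii → no match — must start with `1`
iv → no match
v → match
vi → match

ii, v, vi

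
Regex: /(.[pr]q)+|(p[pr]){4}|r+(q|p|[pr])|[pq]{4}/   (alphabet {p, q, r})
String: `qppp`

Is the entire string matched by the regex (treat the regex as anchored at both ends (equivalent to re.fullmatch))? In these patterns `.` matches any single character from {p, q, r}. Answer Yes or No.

Yes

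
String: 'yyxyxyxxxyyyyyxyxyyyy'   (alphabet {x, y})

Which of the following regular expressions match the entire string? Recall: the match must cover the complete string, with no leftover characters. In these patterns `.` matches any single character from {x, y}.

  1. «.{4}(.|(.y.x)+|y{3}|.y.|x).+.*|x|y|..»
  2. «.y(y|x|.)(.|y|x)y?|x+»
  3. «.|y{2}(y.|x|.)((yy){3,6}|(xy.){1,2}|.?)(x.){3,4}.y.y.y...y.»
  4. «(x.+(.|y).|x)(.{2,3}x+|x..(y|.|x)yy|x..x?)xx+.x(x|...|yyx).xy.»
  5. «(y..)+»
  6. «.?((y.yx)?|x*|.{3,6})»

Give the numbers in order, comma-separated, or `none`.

1 → match
2 → no match
3 → match
4 → no match — must start with 'x'
5 → no match
6 → no match

1, 3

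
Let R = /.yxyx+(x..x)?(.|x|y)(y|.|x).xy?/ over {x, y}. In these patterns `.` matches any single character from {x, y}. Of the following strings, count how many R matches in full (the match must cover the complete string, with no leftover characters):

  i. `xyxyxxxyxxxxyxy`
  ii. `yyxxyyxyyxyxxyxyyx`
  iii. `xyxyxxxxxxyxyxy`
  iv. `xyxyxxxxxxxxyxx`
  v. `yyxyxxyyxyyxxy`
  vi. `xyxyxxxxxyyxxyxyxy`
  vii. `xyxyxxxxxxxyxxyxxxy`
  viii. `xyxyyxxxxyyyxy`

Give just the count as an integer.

i → match
ii → no match
iii → match
iv → match
v → match
vi → no match
vii → match
viii → no match
Total matched: 5

5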